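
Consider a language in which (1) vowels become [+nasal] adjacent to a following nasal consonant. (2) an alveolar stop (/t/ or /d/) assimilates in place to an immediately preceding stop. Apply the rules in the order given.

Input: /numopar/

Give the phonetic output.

Rule 1: /u/ before nasal /m/ → [ũ]
After rule 1: nũmopar
Rule 2: no segment meets the rule's conditions; no change.

[nũmopar]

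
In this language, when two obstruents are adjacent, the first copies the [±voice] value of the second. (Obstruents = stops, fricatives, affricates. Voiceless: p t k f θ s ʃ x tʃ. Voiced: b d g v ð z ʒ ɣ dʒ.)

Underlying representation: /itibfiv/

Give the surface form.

[itipfiv]

/b/ before /f/ (voiceless) → [p]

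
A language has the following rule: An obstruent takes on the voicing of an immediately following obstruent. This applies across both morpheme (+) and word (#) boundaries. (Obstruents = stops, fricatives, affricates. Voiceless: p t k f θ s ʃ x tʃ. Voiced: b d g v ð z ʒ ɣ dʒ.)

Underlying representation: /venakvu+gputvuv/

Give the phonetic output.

/k/ before /v/ (voiced) → [g]
/g/ before /p/ (voiceless) → [k]
/t/ before /v/ (voiced) → [d]

[venagvu+kpudvuv]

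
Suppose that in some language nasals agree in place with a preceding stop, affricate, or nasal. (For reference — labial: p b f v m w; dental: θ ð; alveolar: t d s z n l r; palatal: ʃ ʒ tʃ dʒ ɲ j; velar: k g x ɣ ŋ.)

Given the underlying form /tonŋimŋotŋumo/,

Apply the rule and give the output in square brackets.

/ŋ/ after /n/ (alveolar) → [n]
/ŋ/ after /m/ (labial) → [m]
/ŋ/ after /t/ (alveolar) → [n]

[tonnimmotnumo]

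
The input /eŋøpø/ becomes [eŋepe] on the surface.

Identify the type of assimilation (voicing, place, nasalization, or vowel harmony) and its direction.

/ø/→[e] /ø/→[e].
Vowels agree with the first vowel, so the harmony is progressive.

vowel harmony, progressive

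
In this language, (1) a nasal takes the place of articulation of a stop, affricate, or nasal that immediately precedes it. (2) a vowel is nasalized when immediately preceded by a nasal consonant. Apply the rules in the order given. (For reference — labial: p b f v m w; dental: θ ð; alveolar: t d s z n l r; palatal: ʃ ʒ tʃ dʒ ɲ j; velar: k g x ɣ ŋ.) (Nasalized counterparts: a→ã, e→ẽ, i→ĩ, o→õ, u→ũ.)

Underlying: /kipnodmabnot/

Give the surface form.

[kipmõdnãbmõt]

Rule 1: /n/ after /p/ (labial) → [m]
Rule 1: /m/ after /d/ (alveolar) → [n]
Rule 1: /n/ after /b/ (labial) → [m]
After rule 1: kipmodnabmot
Rule 2: /o/ after nasal /m/ → [õ]
Rule 2: /a/ after nasal /n/ → [ã]
Rule 2: /o/ after nasal /m/ → [õ]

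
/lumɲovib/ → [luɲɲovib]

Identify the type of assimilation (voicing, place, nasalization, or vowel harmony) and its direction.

/m/→[ɲ].
Each target copies a feature from the following segment, so the direction is regressive.

place assimilation, regressive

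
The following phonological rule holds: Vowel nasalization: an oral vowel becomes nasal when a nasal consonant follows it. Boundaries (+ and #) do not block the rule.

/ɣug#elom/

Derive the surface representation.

/o/ before nasal /m/ → [õ]

[ɣug#elõm]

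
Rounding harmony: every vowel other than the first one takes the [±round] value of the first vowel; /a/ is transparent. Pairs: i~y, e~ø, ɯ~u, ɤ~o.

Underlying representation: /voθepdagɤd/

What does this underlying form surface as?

[voθøpdagod]

/e/ harmonizes with /o/ ([+round]) → [ø]
/ɤ/ harmonizes with /o/ ([+round]) → [o]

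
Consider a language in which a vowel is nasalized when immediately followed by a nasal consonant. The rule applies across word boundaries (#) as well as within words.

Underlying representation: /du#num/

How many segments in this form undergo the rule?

/u/ before nasal /n/ → [ũ]
/u/ before nasal /m/ → [ũ]
2 segments change.

2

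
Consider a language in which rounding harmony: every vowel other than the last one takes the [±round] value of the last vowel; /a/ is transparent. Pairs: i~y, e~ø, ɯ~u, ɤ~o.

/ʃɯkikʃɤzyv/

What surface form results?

/ɯ/ harmonizes with /y/ ([+round]) → [u]
/i/ harmonizes with /y/ ([+round]) → [y]
/ɤ/ harmonizes with /y/ ([+round]) → [o]

[ʃukykʃozyv]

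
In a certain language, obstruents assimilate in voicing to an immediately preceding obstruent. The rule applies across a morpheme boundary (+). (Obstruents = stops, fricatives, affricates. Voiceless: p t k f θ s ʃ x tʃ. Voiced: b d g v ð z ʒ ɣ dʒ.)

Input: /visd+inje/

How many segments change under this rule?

/d/ after /s/ (voiceless) → [t]
1 segment changes.

1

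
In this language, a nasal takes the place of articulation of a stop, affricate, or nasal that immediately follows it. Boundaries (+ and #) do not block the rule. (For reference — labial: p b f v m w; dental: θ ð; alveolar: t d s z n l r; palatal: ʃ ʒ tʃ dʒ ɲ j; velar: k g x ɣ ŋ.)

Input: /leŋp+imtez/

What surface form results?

[lemp+intez]

/ŋ/ before /p/ (labial) → [m]
/m/ before /t/ (alveolar) → [n]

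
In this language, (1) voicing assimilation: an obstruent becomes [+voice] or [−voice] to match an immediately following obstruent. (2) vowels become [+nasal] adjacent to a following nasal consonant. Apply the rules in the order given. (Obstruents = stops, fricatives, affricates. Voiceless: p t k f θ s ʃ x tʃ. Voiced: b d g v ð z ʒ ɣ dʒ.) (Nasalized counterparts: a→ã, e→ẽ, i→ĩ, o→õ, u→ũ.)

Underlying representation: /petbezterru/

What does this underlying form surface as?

Rule 1: /t/ before /b/ (voiced) → [d]
Rule 1: /z/ before /t/ (voiceless) → [s]
After rule 1: pedbesterru
Rule 2: no segment meets the rule's conditions; no change.

[pedbesterru]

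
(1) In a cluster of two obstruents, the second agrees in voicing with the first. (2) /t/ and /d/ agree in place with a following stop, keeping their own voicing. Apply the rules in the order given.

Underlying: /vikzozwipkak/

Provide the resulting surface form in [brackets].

Rule 1: /z/ after /k/ (voiceless) → [s]
After rule 1: viksozwipkak
Rule 2: no segment meets the rule's conditions; no change.

[viksozwipkak]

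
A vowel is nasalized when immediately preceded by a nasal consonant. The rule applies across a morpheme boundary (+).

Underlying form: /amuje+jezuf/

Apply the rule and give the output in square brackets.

/u/ after nasal /m/ → [ũ]

[amũje+jezuf]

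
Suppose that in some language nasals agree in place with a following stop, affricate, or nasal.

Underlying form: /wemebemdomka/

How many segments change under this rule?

/m/ before /d/ (alveolar) → [n]
/m/ before /k/ (velar) → [ŋ]
2 segments change.

2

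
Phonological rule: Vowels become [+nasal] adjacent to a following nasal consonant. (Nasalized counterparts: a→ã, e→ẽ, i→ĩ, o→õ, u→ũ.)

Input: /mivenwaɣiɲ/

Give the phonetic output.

/e/ before nasal /n/ → [ẽ]
/i/ before nasal /ɲ/ → [ĩ]

[mivẽnwaɣĩɲ]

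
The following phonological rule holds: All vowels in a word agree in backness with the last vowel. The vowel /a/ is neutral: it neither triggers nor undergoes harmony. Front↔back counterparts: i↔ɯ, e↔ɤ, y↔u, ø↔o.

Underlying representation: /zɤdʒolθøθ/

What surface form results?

/ɤ/ harmonizes with /ø/ ([-back]) → [e]
/o/ harmonizes with /ø/ ([-back]) → [ø]

[zedʒølθøθ]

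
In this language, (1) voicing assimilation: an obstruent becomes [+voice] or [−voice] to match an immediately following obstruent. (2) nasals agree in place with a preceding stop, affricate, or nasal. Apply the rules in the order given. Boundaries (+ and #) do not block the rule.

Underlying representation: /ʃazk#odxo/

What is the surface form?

[ʃask#otxo]

Rule 1: /z/ before /k/ (voiceless) → [s]
Rule 1: /d/ before /x/ (voiceless) → [t]
After rule 1: ʃask#otxo
Rule 2: no segment meets the rule's conditions; no change.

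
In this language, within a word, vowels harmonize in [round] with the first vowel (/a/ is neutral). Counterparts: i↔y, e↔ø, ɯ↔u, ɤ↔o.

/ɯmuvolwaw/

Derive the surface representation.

[ɯmɯvɤlwaw]

/u/ harmonizes with /ɯ/ ([-round]) → [ɯ]
/o/ harmonizes with /ɯ/ ([-round]) → [ɤ]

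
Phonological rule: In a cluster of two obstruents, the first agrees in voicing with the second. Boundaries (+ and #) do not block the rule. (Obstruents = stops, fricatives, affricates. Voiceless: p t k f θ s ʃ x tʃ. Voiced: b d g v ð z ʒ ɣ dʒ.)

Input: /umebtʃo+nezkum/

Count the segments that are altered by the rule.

2

/b/ before /tʃ/ (voiceless) → [p]
/z/ before /k/ (voiceless) → [s]
2 segments change.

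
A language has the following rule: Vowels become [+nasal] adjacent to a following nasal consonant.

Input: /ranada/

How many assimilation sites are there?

1

/a/ before nasal /n/ → [ã]
1 segment changes.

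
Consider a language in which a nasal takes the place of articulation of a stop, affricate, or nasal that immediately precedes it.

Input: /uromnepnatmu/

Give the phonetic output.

[urommepmatnu]

/n/ after /m/ (labial) → [m]
/n/ after /p/ (labial) → [m]
/m/ after /t/ (alveolar) → [n]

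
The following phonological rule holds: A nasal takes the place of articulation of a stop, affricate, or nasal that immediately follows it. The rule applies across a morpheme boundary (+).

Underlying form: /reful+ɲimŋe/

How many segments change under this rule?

1

/m/ before /ŋ/ (velar) → [ŋ]
1 segment changes.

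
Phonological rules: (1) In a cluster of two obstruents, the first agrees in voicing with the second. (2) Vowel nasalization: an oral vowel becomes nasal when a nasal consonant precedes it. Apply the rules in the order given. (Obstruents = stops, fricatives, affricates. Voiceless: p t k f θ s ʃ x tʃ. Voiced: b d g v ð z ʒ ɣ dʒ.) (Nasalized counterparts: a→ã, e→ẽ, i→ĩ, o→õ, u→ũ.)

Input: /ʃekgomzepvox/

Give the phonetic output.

Rule 1: /k/ before /g/ (voiced) → [g]
Rule 1: /p/ before /v/ (voiced) → [b]
After rule 1: ʃeggomzebvox
Rule 2: no segment meets the rule's conditions; no change.

[ʃeggomzebvox]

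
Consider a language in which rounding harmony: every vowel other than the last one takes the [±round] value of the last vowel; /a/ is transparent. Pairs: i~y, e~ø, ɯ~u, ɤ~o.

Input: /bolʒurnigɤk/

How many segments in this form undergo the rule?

/o/ harmonizes with /ɤ/ ([-round]) → [ɤ]
/u/ harmonizes with /ɤ/ ([-round]) → [ɯ]
2 segments change.

2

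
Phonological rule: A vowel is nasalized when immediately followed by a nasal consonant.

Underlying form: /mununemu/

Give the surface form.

[mũnũnẽmu]

/u/ before nasal /n/ → [ũ]
/u/ before nasal /n/ → [ũ]
/e/ before nasal /m/ → [ẽ]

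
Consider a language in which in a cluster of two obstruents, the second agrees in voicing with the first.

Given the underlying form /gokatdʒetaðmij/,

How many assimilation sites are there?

1

/dʒ/ after /t/ (voiceless) → [tʃ]
1 segment changes.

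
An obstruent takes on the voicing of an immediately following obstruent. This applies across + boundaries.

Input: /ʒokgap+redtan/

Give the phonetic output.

[ʒoggap+rettan]

/k/ before /g/ (voiced) → [g]
/d/ before /t/ (voiceless) → [t]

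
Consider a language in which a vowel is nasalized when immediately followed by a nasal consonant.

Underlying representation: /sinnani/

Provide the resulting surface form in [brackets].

[sĩnnãni]

/i/ before nasal /n/ → [ĩ]
/a/ before nasal /n/ → [ã]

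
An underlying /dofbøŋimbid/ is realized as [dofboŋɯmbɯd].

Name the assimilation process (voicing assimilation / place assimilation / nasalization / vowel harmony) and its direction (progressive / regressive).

/ø/→[o] /i/→[ɯ] /i/→[ɯ].
Vowels agree with the first vowel, so the harmony is progressive.

vowel harmony, progressive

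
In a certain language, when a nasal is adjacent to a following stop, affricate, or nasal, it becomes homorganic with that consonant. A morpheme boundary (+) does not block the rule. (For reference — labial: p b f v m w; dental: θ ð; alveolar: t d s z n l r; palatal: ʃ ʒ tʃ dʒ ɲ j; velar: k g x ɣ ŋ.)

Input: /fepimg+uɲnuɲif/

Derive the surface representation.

[fepiŋg+unnuɲif]

/m/ before /g/ (velar) → [ŋ]
/ɲ/ before /n/ (alveolar) → [n]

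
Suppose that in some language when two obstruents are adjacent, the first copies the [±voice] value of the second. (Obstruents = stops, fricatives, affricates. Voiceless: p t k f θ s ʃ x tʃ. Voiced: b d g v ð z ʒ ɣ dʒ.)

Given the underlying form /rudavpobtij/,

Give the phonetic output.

/v/ before /p/ (voiceless) → [f]
/b/ before /t/ (voiceless) → [p]

[rudafpoptij]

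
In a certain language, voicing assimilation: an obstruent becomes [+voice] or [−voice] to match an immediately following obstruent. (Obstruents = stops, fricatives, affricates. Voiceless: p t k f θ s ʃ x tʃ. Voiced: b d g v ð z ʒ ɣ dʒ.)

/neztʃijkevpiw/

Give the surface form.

/z/ before /tʃ/ (voiceless) → [s]
/v/ before /p/ (voiceless) → [f]

[nestʃijkefpiw]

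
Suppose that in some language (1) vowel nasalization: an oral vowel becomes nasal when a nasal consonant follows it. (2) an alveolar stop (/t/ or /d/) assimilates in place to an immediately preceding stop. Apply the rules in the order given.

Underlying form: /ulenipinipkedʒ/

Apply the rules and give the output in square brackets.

[ulẽnipĩnipkedʒ]

Rule 1: /e/ before nasal /n/ → [ẽ]
Rule 1: /i/ before nasal /n/ → [ĩ]
After rule 1: ulẽnipĩnipkedʒ
Rule 2: no segment meets the rule's conditions; no change.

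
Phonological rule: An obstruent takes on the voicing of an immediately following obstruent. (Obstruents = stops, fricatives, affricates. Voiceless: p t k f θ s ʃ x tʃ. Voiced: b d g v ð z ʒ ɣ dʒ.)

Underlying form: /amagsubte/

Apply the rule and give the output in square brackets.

/g/ before /s/ (voiceless) → [k]
/b/ before /t/ (voiceless) → [p]

[amaksupte]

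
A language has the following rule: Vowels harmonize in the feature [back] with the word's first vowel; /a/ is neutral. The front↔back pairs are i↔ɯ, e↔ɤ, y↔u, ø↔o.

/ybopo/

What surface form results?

/o/ harmonizes with /y/ ([-back]) → [ø]
/o/ harmonizes with /y/ ([-back]) → [ø]

[ybøpø]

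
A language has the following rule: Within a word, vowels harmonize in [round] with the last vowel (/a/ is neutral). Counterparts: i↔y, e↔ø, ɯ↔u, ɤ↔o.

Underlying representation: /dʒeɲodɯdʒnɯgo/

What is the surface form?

[dʒøɲodudʒnugo]

/e/ harmonizes with /o/ ([+round]) → [ø]
/ɯ/ harmonizes with /o/ ([+round]) → [u]
/ɯ/ harmonizes with /o/ ([+round]) → [u]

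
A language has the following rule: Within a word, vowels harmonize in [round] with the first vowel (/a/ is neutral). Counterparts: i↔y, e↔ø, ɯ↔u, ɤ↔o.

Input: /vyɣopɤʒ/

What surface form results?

[vyɣopoʒ]

/ɤ/ harmonizes with /y/ ([+round]) → [o]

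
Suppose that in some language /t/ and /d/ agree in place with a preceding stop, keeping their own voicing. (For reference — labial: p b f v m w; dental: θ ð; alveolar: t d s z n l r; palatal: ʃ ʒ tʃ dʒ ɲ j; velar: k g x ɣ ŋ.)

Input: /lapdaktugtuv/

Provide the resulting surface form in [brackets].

[lapbakkugkuv]

/d/ after /p/ (labial) → [b]
/t/ after /k/ (velar) → [k]
/t/ after /g/ (velar) → [k]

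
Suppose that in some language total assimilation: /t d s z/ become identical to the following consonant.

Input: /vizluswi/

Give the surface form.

[villuwwi]

/z/ before /l/ → [l] (total assimilation)
/s/ before /w/ → [w] (total assimilation)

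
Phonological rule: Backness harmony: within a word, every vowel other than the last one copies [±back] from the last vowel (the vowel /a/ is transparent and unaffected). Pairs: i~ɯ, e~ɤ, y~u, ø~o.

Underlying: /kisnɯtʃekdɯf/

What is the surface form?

[kɯsnɯtʃɤkdɯf]

/i/ harmonizes with /ɯ/ ([+back]) → [ɯ]
/e/ harmonizes with /ɯ/ ([+back]) → [ɤ]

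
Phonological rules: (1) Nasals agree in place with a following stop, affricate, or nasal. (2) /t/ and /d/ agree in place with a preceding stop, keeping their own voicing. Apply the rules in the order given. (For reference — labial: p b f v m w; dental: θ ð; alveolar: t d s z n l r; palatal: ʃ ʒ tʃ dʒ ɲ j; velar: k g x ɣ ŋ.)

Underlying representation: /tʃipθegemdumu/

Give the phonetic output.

[tʃipθegendumu]

Rule 1: /m/ before /d/ (alveolar) → [n]
After rule 1: tʃipθegendumu
Rule 2: no segment meets the rule's conditions; no change.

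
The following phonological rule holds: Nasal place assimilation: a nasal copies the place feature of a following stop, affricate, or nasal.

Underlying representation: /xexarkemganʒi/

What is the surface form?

[xexarkeŋganʒi]

/m/ before /g/ (velar) → [ŋ]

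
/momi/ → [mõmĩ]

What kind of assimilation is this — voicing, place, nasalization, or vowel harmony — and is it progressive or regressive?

/o/→[õ] /i/→[ĩ].
Each target copies a feature from the preceding segment, so the direction is progressive.

nasalization, progressive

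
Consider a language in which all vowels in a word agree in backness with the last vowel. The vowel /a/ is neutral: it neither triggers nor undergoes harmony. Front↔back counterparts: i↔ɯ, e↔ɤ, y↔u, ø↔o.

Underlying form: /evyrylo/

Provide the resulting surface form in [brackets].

[ɤvurulo]

/e/ harmonizes with /o/ ([+back]) → [ɤ]
/y/ harmonizes with /o/ ([+back]) → [u]
/y/ harmonizes with /o/ ([+back]) → [u]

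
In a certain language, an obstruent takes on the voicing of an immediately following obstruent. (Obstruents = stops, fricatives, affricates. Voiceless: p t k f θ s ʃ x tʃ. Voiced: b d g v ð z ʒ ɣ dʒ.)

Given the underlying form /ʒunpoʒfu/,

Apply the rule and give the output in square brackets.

[ʒunpoʃfu]

/ʒ/ before /f/ (voiceless) → [ʃ]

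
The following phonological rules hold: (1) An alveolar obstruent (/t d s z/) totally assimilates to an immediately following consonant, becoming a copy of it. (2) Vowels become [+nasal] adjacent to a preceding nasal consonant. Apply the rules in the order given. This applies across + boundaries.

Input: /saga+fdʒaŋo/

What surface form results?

[saga+fdʒaŋõ]

Rule 1: no segment meets the rule's conditions; no change.
After rule 1: saga+fdʒaŋo
Rule 2: /o/ after nasal /ŋ/ → [õ]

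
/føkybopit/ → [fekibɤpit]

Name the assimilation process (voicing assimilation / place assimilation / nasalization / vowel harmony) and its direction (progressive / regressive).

vowel harmony, regressive

/ø/→[e] /y/→[i] /o/→[ɤ].
Vowels agree with the last vowel, so the harmony is regressive.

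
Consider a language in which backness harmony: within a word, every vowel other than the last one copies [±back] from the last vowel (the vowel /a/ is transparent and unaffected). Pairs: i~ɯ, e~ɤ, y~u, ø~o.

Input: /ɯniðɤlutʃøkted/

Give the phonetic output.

[iniðelytʃøkted]

/ɯ/ harmonizes with /e/ ([-back]) → [i]
/ɤ/ harmonizes with /e/ ([-back]) → [e]
/u/ harmonizes with /e/ ([-back]) → [y]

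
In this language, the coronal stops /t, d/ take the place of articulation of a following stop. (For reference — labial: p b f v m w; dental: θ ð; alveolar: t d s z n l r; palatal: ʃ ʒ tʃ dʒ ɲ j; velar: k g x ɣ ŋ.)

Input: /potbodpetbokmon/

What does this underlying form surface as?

[popbobpepbokmon]

/t/ before /b/ (labial) → [p]
/d/ before /p/ (labial) → [b]
/t/ before /b/ (labial) → [p]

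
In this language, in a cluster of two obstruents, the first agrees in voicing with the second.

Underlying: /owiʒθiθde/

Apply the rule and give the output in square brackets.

/ʒ/ before /θ/ (voiceless) → [ʃ]
/θ/ before /d/ (voiced) → [ð]

[owiʃθiðde]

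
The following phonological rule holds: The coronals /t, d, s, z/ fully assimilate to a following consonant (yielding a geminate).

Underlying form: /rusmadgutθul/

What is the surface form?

[rummagguθθul]

/s/ before /m/ → [m] (total assimilation)
/d/ before /g/ → [g] (total assimilation)
/t/ before /θ/ → [θ] (total assimilation)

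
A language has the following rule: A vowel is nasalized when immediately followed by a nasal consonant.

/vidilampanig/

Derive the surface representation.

[vidilãmpãnig]

/a/ before nasal /m/ → [ã]
/a/ before nasal /n/ → [ã]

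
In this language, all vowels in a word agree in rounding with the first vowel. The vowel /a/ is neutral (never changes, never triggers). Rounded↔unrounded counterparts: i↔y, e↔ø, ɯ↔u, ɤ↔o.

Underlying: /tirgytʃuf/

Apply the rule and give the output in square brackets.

[tirgitʃɯf]

/y/ harmonizes with /i/ ([-round]) → [i]
/u/ harmonizes with /i/ ([-round]) → [ɯ]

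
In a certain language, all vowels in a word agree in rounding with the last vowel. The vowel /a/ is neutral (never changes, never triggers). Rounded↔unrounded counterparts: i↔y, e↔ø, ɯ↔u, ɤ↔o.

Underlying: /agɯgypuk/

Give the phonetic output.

/ɯ/ harmonizes with /u/ ([+round]) → [u]

[agugypuk]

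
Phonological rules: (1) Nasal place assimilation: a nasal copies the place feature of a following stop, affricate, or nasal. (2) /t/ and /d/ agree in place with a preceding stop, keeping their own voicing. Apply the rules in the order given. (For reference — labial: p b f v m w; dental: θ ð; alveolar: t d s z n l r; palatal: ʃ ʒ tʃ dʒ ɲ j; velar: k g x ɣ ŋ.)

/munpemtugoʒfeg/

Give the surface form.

Rule 1: /n/ before /p/ (labial) → [m]
Rule 1: /m/ before /t/ (alveolar) → [n]
After rule 1: mumpentugoʒfeg
Rule 2: no segment meets the rule's conditions; no change.

[mumpentugoʒfeg]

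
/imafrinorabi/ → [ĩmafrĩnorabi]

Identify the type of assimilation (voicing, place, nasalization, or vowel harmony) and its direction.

/i/→[ĩ] /i/→[ĩ].
Each target copies a feature from the following segment, so the direction is regressive.

nasalization, regressive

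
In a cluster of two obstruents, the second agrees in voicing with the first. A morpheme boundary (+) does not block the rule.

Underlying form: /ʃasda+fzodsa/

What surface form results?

/d/ after /s/ (voiceless) → [t]
/z/ after /f/ (voiceless) → [s]
/s/ after /d/ (voiced) → [z]

[ʃasta+fsodza]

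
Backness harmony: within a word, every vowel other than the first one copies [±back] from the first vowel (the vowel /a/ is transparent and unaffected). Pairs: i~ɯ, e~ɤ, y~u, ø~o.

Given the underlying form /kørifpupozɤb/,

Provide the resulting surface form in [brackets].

/u/ harmonizes with /ø/ ([-back]) → [y]
/o/ harmonizes with /ø/ ([-back]) → [ø]
/ɤ/ harmonizes with /ø/ ([-back]) → [e]

[kørifpypøzeb]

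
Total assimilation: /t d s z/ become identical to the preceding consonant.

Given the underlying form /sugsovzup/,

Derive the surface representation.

[suggovvup]

/s/ after /g/ → [g] (total assimilation)
/z/ after /v/ → [v] (total assimilation)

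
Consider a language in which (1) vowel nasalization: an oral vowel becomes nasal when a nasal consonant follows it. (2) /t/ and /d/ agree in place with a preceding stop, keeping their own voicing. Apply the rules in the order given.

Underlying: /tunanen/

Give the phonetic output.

[tũnãnẽn]

Rule 1: /u/ before nasal /n/ → [ũ]
Rule 1: /a/ before nasal /n/ → [ã]
Rule 1: /e/ before nasal /n/ → [ẽ]
After rule 1: tũnãnẽn
Rule 2: no segment meets the rule's conditions; no change.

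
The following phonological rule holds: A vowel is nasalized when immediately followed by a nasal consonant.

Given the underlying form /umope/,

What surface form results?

[ũmope]

/u/ before nasal /m/ → [ũ]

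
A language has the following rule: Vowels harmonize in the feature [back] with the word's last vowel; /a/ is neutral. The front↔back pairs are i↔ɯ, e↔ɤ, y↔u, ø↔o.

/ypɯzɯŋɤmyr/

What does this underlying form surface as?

/ɯ/ harmonizes with /y/ ([-back]) → [i]
/ɯ/ harmonizes with /y/ ([-back]) → [i]
/ɤ/ harmonizes with /y/ ([-back]) → [e]

[ypiziŋemyr]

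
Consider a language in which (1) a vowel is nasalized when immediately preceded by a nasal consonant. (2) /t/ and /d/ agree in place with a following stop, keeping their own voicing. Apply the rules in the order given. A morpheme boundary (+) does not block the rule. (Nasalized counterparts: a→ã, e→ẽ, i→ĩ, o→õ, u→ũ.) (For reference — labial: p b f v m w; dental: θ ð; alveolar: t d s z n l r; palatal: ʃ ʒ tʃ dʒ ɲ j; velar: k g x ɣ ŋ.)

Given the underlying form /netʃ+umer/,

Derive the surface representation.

[nẽtʃ+umẽr]

Rule 1: /e/ after nasal /n/ → [ẽ]
Rule 1: /e/ after nasal /m/ → [ẽ]
After rule 1: nẽtʃ+umẽr
Rule 2: no segment meets the rule's conditions; no change.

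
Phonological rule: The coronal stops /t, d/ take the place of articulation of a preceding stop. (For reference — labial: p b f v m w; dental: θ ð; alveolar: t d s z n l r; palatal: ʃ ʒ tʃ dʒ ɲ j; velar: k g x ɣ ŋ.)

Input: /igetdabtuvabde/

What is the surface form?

/t/ after /b/ (labial) → [p]
/d/ after /b/ (labial) → [b]

[igetdabpuvabbe]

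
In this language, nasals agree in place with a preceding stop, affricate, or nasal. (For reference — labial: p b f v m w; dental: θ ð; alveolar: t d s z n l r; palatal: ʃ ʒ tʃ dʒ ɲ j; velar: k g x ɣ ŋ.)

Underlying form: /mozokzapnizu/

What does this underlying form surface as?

[mozokzapmizu]

/n/ after /p/ (labial) → [m]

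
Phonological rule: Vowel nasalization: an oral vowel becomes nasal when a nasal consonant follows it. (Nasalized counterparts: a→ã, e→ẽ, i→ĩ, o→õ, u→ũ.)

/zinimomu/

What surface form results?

/i/ before nasal /n/ → [ĩ]
/i/ before nasal /m/ → [ĩ]
/o/ before nasal /m/ → [õ]

[zĩnĩmõmu]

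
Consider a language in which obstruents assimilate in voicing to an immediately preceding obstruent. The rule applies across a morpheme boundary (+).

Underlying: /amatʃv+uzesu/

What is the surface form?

/v/ after /tʃ/ (voiceless) → [f]

[amatʃf+uzesu]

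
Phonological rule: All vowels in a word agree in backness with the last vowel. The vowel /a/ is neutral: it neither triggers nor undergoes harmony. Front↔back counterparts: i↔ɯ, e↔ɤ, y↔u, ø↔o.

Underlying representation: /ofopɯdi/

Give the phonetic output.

[øføpidi]

/o/ harmonizes with /i/ ([-back]) → [ø]
/o/ harmonizes with /i/ ([-back]) → [ø]
/ɯ/ harmonizes with /i/ ([-back]) → [i]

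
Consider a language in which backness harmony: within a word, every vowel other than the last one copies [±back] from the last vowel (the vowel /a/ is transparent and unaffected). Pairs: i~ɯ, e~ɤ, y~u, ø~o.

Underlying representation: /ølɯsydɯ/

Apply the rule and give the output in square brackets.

/ø/ harmonizes with /ɯ/ ([+back]) → [o]
/y/ harmonizes with /ɯ/ ([+back]) → [u]

[olɯsudɯ]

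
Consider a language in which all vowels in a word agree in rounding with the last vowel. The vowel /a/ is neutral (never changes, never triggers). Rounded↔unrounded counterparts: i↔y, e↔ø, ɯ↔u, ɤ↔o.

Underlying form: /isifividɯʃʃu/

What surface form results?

/i/ harmonizes with /u/ ([+round]) → [y]
/i/ harmonizes with /u/ ([+round]) → [y]
/i/ harmonizes with /u/ ([+round]) → [y]
/i/ harmonizes with /u/ ([+round]) → [y]
/ɯ/ harmonizes with /u/ ([+round]) → [u]

[ysyfyvyduʃʃu]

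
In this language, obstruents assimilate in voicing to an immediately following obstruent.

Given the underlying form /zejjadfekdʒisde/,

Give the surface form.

/d/ before /f/ (voiceless) → [t]
/k/ before /dʒ/ (voiced) → [g]
/s/ before /d/ (voiced) → [z]

[zejjatfegdʒizde]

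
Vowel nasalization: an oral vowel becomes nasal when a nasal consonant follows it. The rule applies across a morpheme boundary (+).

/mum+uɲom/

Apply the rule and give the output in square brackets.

/u/ before nasal /m/ → [ũ]
/u/ before nasal /ɲ/ → [ũ]
/o/ before nasal /m/ → [õ]

[mũm+ũɲõm]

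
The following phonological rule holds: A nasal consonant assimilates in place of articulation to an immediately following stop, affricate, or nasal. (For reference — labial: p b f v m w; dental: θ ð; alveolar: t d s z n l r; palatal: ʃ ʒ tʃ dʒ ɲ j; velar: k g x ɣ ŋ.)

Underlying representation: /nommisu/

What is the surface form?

no segment meets the rule's conditions; no change.

[nommisu]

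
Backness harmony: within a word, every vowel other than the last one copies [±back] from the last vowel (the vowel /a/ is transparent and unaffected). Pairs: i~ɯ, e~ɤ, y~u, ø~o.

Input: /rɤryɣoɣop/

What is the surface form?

/y/ harmonizes with /o/ ([+back]) → [u]

[rɤruɣoɣop]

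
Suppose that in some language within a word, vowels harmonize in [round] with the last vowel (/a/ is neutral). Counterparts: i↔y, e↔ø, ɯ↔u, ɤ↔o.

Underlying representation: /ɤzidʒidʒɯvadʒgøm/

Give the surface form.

/ɤ/ harmonizes with /ø/ ([+round]) → [o]
/i/ harmonizes with /ø/ ([+round]) → [y]
/i/ harmonizes with /ø/ ([+round]) → [y]
/ɯ/ harmonizes with /ø/ ([+round]) → [u]

[ozydʒydʒuvadʒgøm]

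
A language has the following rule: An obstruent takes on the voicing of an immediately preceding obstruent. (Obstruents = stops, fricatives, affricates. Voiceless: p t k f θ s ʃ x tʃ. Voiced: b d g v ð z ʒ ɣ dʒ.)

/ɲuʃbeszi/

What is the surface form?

/b/ after /ʃ/ (voiceless) → [p]
/z/ after /s/ (voiceless) → [s]

[ɲuʃpessi]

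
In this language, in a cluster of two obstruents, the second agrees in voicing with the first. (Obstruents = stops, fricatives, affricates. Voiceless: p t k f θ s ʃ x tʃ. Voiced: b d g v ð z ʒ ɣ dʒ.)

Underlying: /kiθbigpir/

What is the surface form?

/b/ after /θ/ (voiceless) → [p]
/p/ after /g/ (voiced) → [b]

[kiθpigbir]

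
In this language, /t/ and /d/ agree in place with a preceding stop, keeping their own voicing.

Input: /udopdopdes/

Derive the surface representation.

/d/ after /p/ (labial) → [b]
/d/ after /p/ (labial) → [b]

[udopbopbes]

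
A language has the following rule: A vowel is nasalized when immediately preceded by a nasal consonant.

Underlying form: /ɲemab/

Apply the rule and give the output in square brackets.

/e/ after nasal /ɲ/ → [ẽ]
/a/ after nasal /m/ → [ã]

[ɲẽmãb]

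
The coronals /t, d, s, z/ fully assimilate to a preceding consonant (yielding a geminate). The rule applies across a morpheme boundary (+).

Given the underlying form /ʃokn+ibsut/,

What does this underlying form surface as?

[ʃokn+ibbut]

/s/ after /b/ → [b] (total assimilation)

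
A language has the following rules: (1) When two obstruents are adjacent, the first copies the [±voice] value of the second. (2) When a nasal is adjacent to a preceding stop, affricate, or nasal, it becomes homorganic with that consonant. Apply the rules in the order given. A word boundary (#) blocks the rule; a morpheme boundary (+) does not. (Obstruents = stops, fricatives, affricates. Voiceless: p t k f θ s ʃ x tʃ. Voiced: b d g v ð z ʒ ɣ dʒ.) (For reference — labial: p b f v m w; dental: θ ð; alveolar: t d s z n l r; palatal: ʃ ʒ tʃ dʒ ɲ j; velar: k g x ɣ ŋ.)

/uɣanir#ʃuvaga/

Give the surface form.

Rule 1: no segment meets the rule's conditions; no change.
After rule 1: uɣanir#ʃuvaga
Rule 2: no segment meets the rule's conditions; no change.

[uɣanir#ʃuvaga]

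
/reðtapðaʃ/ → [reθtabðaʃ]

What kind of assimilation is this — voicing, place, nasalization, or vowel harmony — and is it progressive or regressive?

voicing assimilation, regressive

/ð/→[θ] /p/→[b].
Each target copies a feature from the following segment, so the direction is regressive.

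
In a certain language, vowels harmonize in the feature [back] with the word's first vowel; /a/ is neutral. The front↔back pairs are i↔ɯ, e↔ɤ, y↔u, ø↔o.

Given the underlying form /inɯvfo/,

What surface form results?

/ɯ/ harmonizes with /i/ ([-back]) → [i]
/o/ harmonizes with /i/ ([-back]) → [ø]

[inivfø]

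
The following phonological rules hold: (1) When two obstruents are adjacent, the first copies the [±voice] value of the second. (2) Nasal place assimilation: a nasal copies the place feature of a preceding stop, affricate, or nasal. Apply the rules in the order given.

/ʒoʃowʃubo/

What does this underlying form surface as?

Rule 1: no segment meets the rule's conditions; no change.
After rule 1: ʒoʃowʃubo
Rule 2: no segment meets the rule's conditions; no change.

[ʒoʃowʃubo]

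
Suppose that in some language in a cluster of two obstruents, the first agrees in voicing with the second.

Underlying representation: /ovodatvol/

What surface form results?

/t/ before /v/ (voiced) → [d]

[ovodadvol]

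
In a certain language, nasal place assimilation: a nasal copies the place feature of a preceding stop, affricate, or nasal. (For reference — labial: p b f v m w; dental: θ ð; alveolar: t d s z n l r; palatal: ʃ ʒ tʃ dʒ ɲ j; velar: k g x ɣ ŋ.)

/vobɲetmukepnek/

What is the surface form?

/ɲ/ after /b/ (labial) → [m]
/m/ after /t/ (alveolar) → [n]
/n/ after /p/ (labial) → [m]

[vobmetnukepmek]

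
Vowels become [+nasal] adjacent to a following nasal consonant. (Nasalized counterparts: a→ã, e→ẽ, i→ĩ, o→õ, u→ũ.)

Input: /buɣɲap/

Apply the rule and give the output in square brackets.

no segment meets the rule's conditions; no change.

[buɣɲap]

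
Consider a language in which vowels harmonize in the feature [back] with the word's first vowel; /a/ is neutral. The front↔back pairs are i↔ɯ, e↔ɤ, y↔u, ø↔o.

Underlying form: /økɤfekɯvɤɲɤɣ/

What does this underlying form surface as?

/ɤ/ harmonizes with /ø/ ([-back]) → [e]
/ɯ/ harmonizes with /ø/ ([-back]) → [i]
/ɤ/ harmonizes with /ø/ ([-back]) → [e]
/ɤ/ harmonizes with /ø/ ([-back]) → [e]

[økefekiveɲeɣ]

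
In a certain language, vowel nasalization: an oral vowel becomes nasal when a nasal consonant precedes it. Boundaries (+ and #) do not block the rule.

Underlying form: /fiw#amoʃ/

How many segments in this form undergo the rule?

1

/o/ after nasal /m/ → [õ]
1 segment changes.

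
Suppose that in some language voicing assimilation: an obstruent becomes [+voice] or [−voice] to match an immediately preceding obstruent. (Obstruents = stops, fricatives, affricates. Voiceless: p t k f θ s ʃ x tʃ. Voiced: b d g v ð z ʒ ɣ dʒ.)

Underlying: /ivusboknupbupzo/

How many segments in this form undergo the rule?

3

/b/ after /s/ (voiceless) → [p]
/b/ after /p/ (voiceless) → [p]
/z/ after /p/ (voiceless) → [s]
3 segments change.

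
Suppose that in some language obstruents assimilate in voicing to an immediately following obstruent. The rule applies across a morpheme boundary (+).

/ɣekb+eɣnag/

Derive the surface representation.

/k/ before /b/ (voiced) → [g]

[ɣegb+eɣnag]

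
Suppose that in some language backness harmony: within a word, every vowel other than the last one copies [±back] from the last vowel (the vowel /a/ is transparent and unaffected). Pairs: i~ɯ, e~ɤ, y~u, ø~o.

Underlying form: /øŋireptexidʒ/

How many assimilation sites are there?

No segment meets the rule's conditions.

0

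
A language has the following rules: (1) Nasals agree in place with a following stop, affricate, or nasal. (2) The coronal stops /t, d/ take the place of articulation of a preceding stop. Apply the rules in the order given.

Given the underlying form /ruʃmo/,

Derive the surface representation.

Rule 1: no segment meets the rule's conditions; no change.
After rule 1: ruʃmo
Rule 2: no segment meets the rule's conditions; no change.

[ruʃmo]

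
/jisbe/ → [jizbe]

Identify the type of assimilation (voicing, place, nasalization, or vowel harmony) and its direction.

/s/→[z].
Each target copies a feature from the following segment, so the direction is regressive.

voicing assimilation, regressive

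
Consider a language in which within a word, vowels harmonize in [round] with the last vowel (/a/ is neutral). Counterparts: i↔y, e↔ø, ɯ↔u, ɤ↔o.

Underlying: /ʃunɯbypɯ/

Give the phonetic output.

[ʃɯnɯbipɯ]

/u/ harmonizes with /ɯ/ ([-round]) → [ɯ]
/y/ harmonizes with /ɯ/ ([-round]) → [i]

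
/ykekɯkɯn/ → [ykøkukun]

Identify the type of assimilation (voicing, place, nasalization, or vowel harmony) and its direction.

vowel harmony, progressive

/e/→[ø] /ɯ/→[u] /ɯ/→[u].
Vowels agree with the first vowel, so the harmony is progressive.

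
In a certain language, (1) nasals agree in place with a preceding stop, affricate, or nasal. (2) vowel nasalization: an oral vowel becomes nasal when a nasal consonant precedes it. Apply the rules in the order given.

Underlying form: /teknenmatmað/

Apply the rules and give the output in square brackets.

[tekŋẽnnãtnãð]

Rule 1: /n/ after /k/ (velar) → [ŋ]
Rule 1: /m/ after /n/ (alveolar) → [n]
Rule 1: /m/ after /t/ (alveolar) → [n]
After rule 1: tekŋennatnað
Rule 2: /e/ after nasal /ŋ/ → [ẽ]
Rule 2: /a/ after nasal /n/ → [ã]
Rule 2: /a/ after nasal /n/ → [ã]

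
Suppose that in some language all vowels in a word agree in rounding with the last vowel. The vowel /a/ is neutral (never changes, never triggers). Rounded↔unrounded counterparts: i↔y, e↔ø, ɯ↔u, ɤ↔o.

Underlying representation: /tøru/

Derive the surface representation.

[tøru]

no segment meets the rule's conditions; no change.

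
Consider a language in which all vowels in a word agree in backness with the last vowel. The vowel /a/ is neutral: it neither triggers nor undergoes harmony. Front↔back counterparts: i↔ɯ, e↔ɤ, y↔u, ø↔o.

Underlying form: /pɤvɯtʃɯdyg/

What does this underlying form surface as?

[pevitʃidyg]

/ɤ/ harmonizes with /y/ ([-back]) → [e]
/ɯ/ harmonizes with /y/ ([-back]) → [i]
/ɯ/ harmonizes with /y/ ([-back]) → [i]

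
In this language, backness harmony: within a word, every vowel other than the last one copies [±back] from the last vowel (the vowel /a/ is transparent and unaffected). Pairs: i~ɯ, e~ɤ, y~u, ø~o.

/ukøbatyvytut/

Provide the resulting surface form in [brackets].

/ø/ harmonizes with /u/ ([+back]) → [o]
/y/ harmonizes with /u/ ([+back]) → [u]
/y/ harmonizes with /u/ ([+back]) → [u]

[ukobatuvutut]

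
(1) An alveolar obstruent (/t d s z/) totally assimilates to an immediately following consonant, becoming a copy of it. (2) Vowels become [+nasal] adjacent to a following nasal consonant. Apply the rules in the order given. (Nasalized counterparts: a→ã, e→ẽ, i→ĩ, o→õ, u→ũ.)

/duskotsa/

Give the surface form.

Rule 1: /s/ before /k/ → [k] (total assimilation)
Rule 1: /t/ before /s/ → [s] (total assimilation)
After rule 1: dukkossa
Rule 2: no segment meets the rule's conditions; no change.

[dukkossa]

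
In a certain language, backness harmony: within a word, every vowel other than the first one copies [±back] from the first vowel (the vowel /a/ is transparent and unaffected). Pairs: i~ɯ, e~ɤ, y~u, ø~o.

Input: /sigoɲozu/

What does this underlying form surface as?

/o/ harmonizes with /i/ ([-back]) → [ø]
/o/ harmonizes with /i/ ([-back]) → [ø]
/u/ harmonizes with /i/ ([-back]) → [y]

[sigøɲøzy]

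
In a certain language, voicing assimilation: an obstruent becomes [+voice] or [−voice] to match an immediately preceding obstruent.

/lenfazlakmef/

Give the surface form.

[lenfazlakmef]

no segment meets the rule's conditions; no change.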